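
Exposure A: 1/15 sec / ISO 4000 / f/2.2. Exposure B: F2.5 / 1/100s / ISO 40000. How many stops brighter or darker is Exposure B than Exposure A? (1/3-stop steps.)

1/3 stop brighter

Aperture: f/2.2 → f/2.5 — 1/3 stop narrower (darker).
Shutter speed: 1/15 → 1/20 → 1/25 → 1/30 → 1/40 → 1/50 → 1/60 → 1/80 → 1/100 — 2 2/3 stops faster (darker).
ISO: 4000 → 5000 → 6400 → 8000 → 10000 → 12800 → 16000 → 20000 → 25600 → 32000 → 40000 — 3 1/3 stops raised (brighter).
Net: −1/3 −2 2/3 +3 1/3 = +1/3 stops.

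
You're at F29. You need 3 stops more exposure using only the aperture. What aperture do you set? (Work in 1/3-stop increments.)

f/10

Aperture: f/29 → f/25 → f/22 → f/20 → f/18 → f/16 → f/14 → f/13 → f/11 → f/10 — 3 stops opened up (brighter).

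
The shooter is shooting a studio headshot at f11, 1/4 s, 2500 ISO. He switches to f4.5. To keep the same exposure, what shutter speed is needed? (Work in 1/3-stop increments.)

Aperture: f/11 → f/10 → f/9 → f/8 → f/7.1 → f/6.3 → f/5.6 → f/5 → f/4.5 — 2 2/3 stops opened up (brighter).
Need 2 2/3 stops darker from the shutter speed: 1/4 → 1/5 → 1/6 → 1/8 → 1/10 → 1/13 → 1/15 → 1/20 → 1/25.

1/25s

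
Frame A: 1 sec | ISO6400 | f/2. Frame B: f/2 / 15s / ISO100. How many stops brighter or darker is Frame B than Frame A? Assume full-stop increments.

2 stops darker

Aperture: unchanged.
Shutter speed: 1 → 2 → 4 → 8 → 15 — 4 stops longer (brighter).
ISO: 6400 → 3200 → 1600 → 800 → 400 → 200 → 100 — 6 stops lower (darker).
Net: +4 −6 = −2 stops.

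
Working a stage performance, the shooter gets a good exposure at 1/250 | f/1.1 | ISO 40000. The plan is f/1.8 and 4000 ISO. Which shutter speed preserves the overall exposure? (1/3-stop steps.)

Aperture: f/1.1 → f/1.2 → f/1.4 → f/1.6 → f/1.8 — 1 1/3 stops narrower (darker).
ISO: 40000 → 32000 → 25600 → 20000 → 16000 → 12800 → 10000 → 8000 → 6400 → 5000 → 4000 — 3 1/3 stops dropped (darker).
Net change so far: 4 2/3 stops darker. Offset with the shutter speed: 1/250 → 1/200 → 1/160 → 1/125 → 1/100 → 1/80 → 1/60 → 1/50 → 1/40 → 1/30 → 1/25 → 1/20 → 1/15 → 1/13 → 1/10.

1/10s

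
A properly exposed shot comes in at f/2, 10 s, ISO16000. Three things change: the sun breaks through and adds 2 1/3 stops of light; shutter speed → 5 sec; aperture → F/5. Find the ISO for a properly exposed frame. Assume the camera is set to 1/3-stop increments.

ISO 40000

Scene light: 2 1/3 stops brighter.
Shutter speed: 10 → 8 → 6 → 5 — 1 stop shorter (darker).
Aperture: f/2 → f/2.2 → f/2.5 → f/2.8 → f/3.2 → f/3.5 → f/4 → f/4.5 → f/5 — 2 2/3 stops stopped down (darker).
Net so far: 1 1/3 stops darker. ISO: 16000 → 20000 → 25600 → 32000 → 40000.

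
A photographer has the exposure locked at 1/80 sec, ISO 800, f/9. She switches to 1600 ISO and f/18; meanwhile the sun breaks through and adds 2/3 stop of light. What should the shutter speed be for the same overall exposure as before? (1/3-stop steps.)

Scene light: 2/3 stop brighter.
ISO: 800 → 1000 → 1250 → 1600 — 1 stop higher (brighter).
Aperture: f/9 → f/10 → f/11 → f/13 → f/14 → f/16 → f/18 — 2 stops narrower (darker).
Net so far: 1/3 stop darker. Shutter speed: 1/80 → 1/60.

1/60s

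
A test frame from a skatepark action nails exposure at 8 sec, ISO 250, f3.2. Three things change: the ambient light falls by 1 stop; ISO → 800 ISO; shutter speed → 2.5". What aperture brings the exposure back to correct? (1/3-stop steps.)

Scene light: 1 stop darker.
ISO: 250 → 320 → 400 → 500 → 640 → 800 — 1 2/3 stops raised (brighter).
Shutter speed: 8 → 6 → 5 → 4 → 3.2 → 2.5 — 1 2/3 stops shorter (darker).
Net so far: 1 stop darker. Aperture: f/3.2 → f/2.8 → f/2.5 → f/2.2.

f/2.2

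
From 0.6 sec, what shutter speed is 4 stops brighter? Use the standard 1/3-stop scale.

10 s

Shutter speed: 0.6 → 0.8 → 1 → 1.3 → 1.6 → 2 → 2.5 → 3.2 → 4 → 5 → 6 → 8 → 10 — 4 stops slower (brighter).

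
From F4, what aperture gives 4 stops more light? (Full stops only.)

f/1.0

Aperture: f/4 → f/2.8 → f/2 → f/1.4 → f/1.0 — 4 stops wider (brighter).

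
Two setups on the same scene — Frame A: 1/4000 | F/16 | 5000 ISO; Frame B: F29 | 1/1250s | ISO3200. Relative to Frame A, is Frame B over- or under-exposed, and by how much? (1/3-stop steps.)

Aperture: f/16 → f/18 → f/20 → f/22 → f/25 → f/29 — 1 2/3 stops narrower (darker).
Shutter speed: 1/4000 → 1/3200 → 1/2500 → 1/2000 → 1/1600 → 1/1250 — 1 2/3 stops slower (brighter).
ISO: 5000 → 4000 → 3200 — 2/3 stop lower (darker).
Net: −1 2/3 +1 2/3 −2/3 = −2/3 stops.

2/3 stop darker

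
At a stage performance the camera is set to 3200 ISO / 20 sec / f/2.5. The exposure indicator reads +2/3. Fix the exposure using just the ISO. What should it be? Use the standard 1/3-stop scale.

Overexposed by 2/3 stop → need 2/3 stop darker.
ISO: 3200 → 2500 → 2000.

ISO 2000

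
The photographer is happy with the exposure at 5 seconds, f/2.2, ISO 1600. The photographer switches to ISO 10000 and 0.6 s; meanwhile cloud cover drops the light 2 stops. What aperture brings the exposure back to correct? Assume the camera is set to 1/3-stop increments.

f/1.0

Scene light: 2 stops darker.
ISO: 1600 → 2000 → 2500 → 3200 → 4000 → 5000 → 6400 → 8000 → 10000 — 2 2/3 stops raised (brighter).
Shutter speed: 5 → 4 → 3.2 → 2.5 → 2 → 1.6 → 1.3 → 1 → 0.8 → 0.6 — 3 stops faster (darker).
Net so far: 2 1/3 stops darker. Aperture: f/2.2 → f/2 → f/1.8 → f/1.6 → f/1.4 → f/1.2 → f/1.1 → f/1.0.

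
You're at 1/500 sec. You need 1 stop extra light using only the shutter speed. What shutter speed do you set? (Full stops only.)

Shutter speed: 1/500 → 1/250 — 1 stop slower (brighter).

1/250s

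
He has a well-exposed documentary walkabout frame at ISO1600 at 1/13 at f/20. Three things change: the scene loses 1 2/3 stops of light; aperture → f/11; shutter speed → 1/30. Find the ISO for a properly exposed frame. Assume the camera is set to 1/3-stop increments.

Scene light: 1 2/3 stops darker.
Aperture: f/20 → f/18 → f/16 → f/14 → f/13 → f/11 — 1 2/3 stops larger aperture (brighter).
Shutter speed: 1/13 → 1/15 → 1/20 → 1/25 → 1/30 — 1 1/3 stops faster (darker).
Net so far: 1 1/3 stops darker. ISO: 1600 → 2000 → 2500 → 3200 → 4000.

ISO 4000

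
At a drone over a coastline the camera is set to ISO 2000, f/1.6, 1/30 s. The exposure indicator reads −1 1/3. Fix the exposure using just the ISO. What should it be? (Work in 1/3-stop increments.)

ISO 5000

Underexposed by 1 1/3 stops → need 1 1/3 stops brighter.
ISO: 2000 → 2500 → 3200 → 4000 → 5000.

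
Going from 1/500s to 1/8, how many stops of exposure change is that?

1/500 → 1/250 → 1/125 → 1/60 → 1/30 → 1/15 → 1/8 — count the steps: 6 stops.

6 stops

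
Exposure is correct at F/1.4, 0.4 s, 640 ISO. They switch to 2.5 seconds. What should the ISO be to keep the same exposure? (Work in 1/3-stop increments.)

ISO 100

Shutter speed: 0.4 → 0.5 → 0.6 → 0.8 → 1 → 1.3 → 1.6 → 2 → 2.5 — 2 2/3 stops slower (brighter).
Need 2 2/3 stops darker from the ISO: 640 → 500 → 400 → 320 → 250 → 200 → 160 → 125 → 100.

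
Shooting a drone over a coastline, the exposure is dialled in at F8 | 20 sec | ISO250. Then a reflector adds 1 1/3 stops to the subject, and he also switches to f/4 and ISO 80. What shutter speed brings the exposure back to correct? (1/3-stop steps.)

6 s

Scene light: 1 1/3 stops brighter.
Aperture: f/8 → f/7.1 → f/6.3 → f/5.6 → f/5 → f/4.5 → f/4 — 2 stops opened up (brighter).
ISO: 250 → 200 → 160 → 125 → 100 → 80 — 1 2/3 stops lower (darker).
Net so far: 1 2/3 stops brighter. Shutter speed: 20 → 15 → 13 → 10 → 8 → 6.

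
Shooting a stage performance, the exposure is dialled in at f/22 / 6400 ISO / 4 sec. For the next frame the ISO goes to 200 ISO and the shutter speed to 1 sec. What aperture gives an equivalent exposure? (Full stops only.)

ISO: 6400 → 3200 → 1600 → 800 → 400 → 200 — 5 stops lower (darker).
Shutter speed: 4 → 2 → 1 — 2 stops shorter (darker).
Net change so far: 7 stops darker. Offset with the aperture: f/22 → f/16 → f/11 → f/8 → f/5.6 → f/4 → f/2.8 → f/2.

f/2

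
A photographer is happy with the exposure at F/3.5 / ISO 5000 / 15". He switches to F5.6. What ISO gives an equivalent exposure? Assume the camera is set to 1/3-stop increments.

Aperture: f/3.5 → f/4 → f/4.5 → f/5 → f/5.6 — 1 1/3 stops stopped down (darker).
Need 1 1/3 stops brighter from the ISO: 5000 → 6400 → 8000 → 10000 → 12800.

ISO 12800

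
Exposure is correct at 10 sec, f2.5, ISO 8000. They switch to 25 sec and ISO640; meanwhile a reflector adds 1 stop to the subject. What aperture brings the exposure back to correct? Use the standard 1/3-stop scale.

Scene light: 1 stop brighter.
Shutter speed: 10 → 13 → 15 → 20 → 25 — 1 1/3 stops slower (brighter).
ISO: 8000 → 6400 → 5000 → 4000 → 3200 → 2500 → 2000 → 1600 → 1250 → 1000 → 800 → 640 — 3 2/3 stops dropped (darker).
Net so far: 1 1/3 stops darker. Aperture: f/2.5 → f/2.2 → f/2 → f/1.8 → f/1.6.

f/1.6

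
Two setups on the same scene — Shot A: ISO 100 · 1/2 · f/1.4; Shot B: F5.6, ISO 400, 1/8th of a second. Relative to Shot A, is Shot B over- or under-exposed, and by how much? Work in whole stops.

Aperture: f/1.4 → f/2 → f/2.8 → f/4 → f/5.6 — 4 stops stopped down (darker).
Shutter speed: 1/2 → 1/4 → 1/8 — 2 stops faster (darker).
ISO: 100 → 200 → 400 — 2 stops higher (brighter).
Net: −4 −2 +2 = −4 stops.

4 stops darker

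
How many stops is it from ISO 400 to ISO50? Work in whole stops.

3 stops

400 → 200 → 100 → 50 — count the steps: 3 stops.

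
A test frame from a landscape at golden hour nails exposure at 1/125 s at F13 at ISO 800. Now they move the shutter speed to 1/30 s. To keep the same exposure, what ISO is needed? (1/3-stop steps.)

ISO 200

Shutter speed: 1/125 → 1/100 → 1/80 → 1/60 → 1/50 → 1/40 → 1/30 — 2 stops longer (brighter).
Need 2 stops darker from the ISO: 800 → 640 → 500 → 400 → 320 → 250 → 200.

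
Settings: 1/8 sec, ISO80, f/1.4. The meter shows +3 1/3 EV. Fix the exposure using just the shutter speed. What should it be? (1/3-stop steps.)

1/80s

Overexposed by 3 1/3 stops → need 3 1/3 stops darker.
Shutter speed: 1/8 → 1/10 → 1/13 → 1/15 → 1/20 → 1/25 → 1/30 → 1/40 → 1/50 → 1/60 → 1/80.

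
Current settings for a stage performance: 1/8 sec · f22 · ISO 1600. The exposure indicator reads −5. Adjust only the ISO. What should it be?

ISO 51200

Underexposed by 5 stops → need 5 stops brighter.
ISO: 1600 → 3200 → 6400 → 12800 → 25600 → 51200.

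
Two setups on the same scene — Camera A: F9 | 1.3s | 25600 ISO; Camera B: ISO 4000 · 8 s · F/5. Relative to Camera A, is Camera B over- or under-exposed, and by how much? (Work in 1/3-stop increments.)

1 2/3 stops brighter

Aperture: f/9 → f/8 → f/7.1 → f/6.3 → f/5.6 → f/5 — 1 2/3 stops opened up (brighter).
Shutter speed: 1.3 → 1.6 → 2 → 2.5 → 3.2 → 4 → 5 → 6 → 8 — 2 2/3 stops longer (brighter).
ISO: 25600 → 20000 → 16000 → 12800 → 10000 → 8000 → 6400 → 5000 → 4000 — 2 2/3 stops lower (darker).
Net: +1 2/3 +2 2/3 −2 2/3 = +1 2/3 stops.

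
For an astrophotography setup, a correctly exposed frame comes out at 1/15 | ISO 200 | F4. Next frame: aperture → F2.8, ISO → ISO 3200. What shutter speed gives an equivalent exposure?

Aperture: f/4 → f/2.8 — 1 stop opened up (brighter).
ISO: 200 → 400 → 800 → 1600 → 3200 — 4 stops raised (brighter).
Net change so far: 5 stops brighter. Offset with the shutter speed: 1/15 → 1/30 → 1/60 → 1/125 → 1/250 → 1/500.

1/500s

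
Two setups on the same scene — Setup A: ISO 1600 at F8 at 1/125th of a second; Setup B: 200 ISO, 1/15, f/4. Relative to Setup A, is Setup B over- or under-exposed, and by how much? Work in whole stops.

2 stops brighter

Aperture: f/8 → f/5.6 → f/4 — 2 stops wider (brighter).
Shutter speed: 1/125 → 1/60 → 1/30 → 1/15 — 3 stops slower (brighter).
ISO: 1600 → 800 → 400 → 200 — 3 stops dropped (darker).
Net: +2 +3 −3 = +2 stops.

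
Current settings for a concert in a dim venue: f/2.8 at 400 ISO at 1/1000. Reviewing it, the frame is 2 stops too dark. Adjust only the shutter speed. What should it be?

1/250s

Underexposed by 2 stops → need 2 stops brighter.
Shutter speed: 1/1000 → 1/500 → 1/250.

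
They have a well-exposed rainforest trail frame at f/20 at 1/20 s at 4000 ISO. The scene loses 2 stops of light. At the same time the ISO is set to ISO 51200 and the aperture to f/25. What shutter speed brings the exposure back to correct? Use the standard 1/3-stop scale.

1/40s

Scene light: 2 stops darker.
ISO: 4000 → 5000 → 6400 → 8000 → 10000 → 12800 → 16000 → 20000 → 25600 → 32000 → 40000 → 51200 — 3 2/3 stops raised (brighter).
Aperture: f/20 → f/22 → f/25 — 2/3 stop smaller aperture (darker).
Net so far: 1 stop brighter. Shutter speed: 1/20 → 1/25 → 1/30 → 1/40.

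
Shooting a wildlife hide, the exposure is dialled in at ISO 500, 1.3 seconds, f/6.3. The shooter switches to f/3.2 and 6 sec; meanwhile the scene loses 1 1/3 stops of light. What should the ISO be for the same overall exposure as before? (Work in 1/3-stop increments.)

ISO 64

Scene light: 1 1/3 stops darker.
Aperture: f/6.3 → f/5.6 → f/5 → f/4.5 → f/4 → f/3.5 → f/3.2 — 2 stops wider (brighter).
Shutter speed: 1.3 → 1.6 → 2 → 2.5 → 3.2 → 4 → 5 → 6 — 2 1/3 stops longer (brighter).
Net so far: 3 stops brighter. ISO: 500 → 400 → 320 → 250 → 200 → 160 → 125 → 100 → 80 → 64.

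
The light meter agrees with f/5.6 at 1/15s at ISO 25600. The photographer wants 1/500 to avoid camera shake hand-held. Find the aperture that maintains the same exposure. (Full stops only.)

Shutter speed: 1/15 → 1/30 → 1/60 → 1/125 → 1/250 → 1/500 — 5 stops faster (darker).
Need 5 stops brighter from the aperture: f/5.6 → f/4 → f/2.8 → f/2 → f/1.4 → f/1.0.

f/1.0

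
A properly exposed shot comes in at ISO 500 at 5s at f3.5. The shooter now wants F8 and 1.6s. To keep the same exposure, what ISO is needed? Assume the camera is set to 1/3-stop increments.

Aperture: f/3.5 → f/4 → f/4.5 → f/5 → f/5.6 → f/6.3 → f/7.1 → f/8 — 2 1/3 stops narrower (darker).
Shutter speed: 5 → 4 → 3.2 → 2.5 → 2 → 1.6 — 1 2/3 stops faster (darker).
Net change so far: 4 stops darker. Offset with the ISO: 500 → 640 → 800 → 1000 → 1250 → 1600 → 2000 → 2500 → 3200 → 4000 → 5000 → 6400 → 8000.

ISO 8000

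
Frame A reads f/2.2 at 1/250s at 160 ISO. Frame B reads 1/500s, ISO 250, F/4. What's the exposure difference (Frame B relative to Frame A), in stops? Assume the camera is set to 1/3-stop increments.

2 stops darker

Aperture: f/2.2 → f/2.5 → f/2.8 → f/3.2 → f/3.5 → f/4 — 1 2/3 stops smaller aperture (darker).
Shutter speed: 1/250 → 1/320 → 1/400 → 1/500 — 1 stop faster (darker).
ISO: 160 → 200 → 250 — 2/3 stop raised (brighter).
Net: −1 2/3 −1 +2/3 = −2 stops.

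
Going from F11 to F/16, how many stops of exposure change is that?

1 stop

f/11 → f/16 — count the steps: 1 stop.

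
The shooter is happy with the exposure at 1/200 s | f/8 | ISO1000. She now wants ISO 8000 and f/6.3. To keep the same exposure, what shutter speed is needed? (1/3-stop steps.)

1/2500s

ISO: 1000 → 1250 → 1600 → 2000 → 2500 → 3200 → 4000 → 5000 → 6400 → 8000 — 3 stops higher (brighter).
Aperture: f/8 → f/7.1 → f/6.3 — 2/3 stop wider (brighter).
Net change so far: 3 2/3 stops brighter. Offset with the shutter speed: 1/200 → 1/250 → 1/320 → 1/400 → 1/500 → 1/640 → 1/800 → 1/1000 → 1/1250 → 1/1600 → 1/2000 → 1/2500.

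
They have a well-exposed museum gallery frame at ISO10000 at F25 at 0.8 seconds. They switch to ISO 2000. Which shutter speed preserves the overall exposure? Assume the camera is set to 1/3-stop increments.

ISO: 10000 → 8000 → 6400 → 5000 → 4000 → 3200 → 2500 → 2000 — 2 1/3 stops lower (darker).
Need 2 1/3 stops brighter from the shutter speed: 0.8 → 1 → 1.3 → 1.6 → 2 → 2.5 → 3.2 → 4.

4 s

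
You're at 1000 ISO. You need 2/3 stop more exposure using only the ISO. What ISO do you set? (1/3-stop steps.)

ISO: 1000 → 1250 → 1600 — 2/3 stop raised (brighter).

ISO 1600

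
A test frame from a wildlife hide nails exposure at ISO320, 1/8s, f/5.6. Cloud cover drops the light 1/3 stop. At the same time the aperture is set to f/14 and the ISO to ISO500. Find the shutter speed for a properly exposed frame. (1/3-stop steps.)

0.6 s

Scene light: 1/3 stop darker.
Aperture: f/5.6 → f/6.3 → f/7.1 → f/8 → f/9 → f/10 → f/11 → f/13 → f/14 — 2 2/3 stops narrower (darker).
ISO: 320 → 400 → 500 — 2/3 stop higher (brighter).
Net so far: 2 1/3 stops darker. Shutter speed: 1/8 → 1/6 → 1/5 → 1/4 → 0.3 → 0.4 → 0.5 → 0.6.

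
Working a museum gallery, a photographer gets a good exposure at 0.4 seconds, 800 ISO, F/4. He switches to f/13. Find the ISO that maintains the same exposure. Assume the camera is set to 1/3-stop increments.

ISO 8000

Aperture: f/4 → f/4.5 → f/5 → f/5.6 → f/6.3 → f/7.1 → f/8 → f/9 → f/10 → f/11 → f/13 — 3 1/3 stops smaller aperture (darker).
Need 3 1/3 stops brighter from the ISO: 800 → 1000 → 1250 → 1600 → 2000 → 2500 → 3200 → 4000 → 5000 → 6400 → 8000.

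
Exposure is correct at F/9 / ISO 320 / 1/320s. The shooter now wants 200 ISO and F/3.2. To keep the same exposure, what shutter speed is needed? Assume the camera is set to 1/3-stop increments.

ISO: 320 → 250 → 200 — 2/3 stop dropped (darker).
Aperture: f/9 → f/8 → f/7.1 → f/6.3 → f/5.6 → f/5 → f/4.5 → f/4 → f/3.5 → f/3.2 — 3 stops opened up (brighter).
Net change so far: 2 1/3 stops brighter. Offset with the shutter speed: 1/320 → 1/400 → 1/500 → 1/640 → 1/800 → 1/1000 → 1/1250 → 1/1600.

1/1600s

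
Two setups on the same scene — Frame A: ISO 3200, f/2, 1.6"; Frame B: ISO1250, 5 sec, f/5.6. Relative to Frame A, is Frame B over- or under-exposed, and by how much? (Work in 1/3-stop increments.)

Aperture: f/2 → f/2.2 → f/2.5 → f/2.8 → f/3.2 → f/3.5 → f/4 → f/4.5 → f/5 → f/5.6 — 3 stops stopped down (darker).
Shutter speed: 1.6 → 2 → 2.5 → 3.2 → 4 → 5 — 1 2/3 stops longer (brighter).
ISO: 3200 → 2500 → 2000 → 1600 → 1250 — 1 1/3 stops lower (darker).
Net: −3 +1 2/3 −1 1/3 = −2 2/3 stops.

2 2/3 stops darker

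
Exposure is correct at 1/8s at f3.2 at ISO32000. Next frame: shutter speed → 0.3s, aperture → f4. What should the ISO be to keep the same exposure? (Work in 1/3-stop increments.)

Shutter speed: 1/8 → 1/6 → 1/5 → 1/4 → 0.3 — 1 1/3 stops slower (brighter).
Aperture: f/3.2 → f/3.5 → f/4 — 2/3 stop narrower (darker).
Net change so far: 2/3 stop brighter. Offset with the ISO: 32000 → 25600 → 20000.

ISO 20000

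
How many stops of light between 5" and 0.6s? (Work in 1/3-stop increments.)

5 → 4 → 3.2 → 2.5 → 2 → 1.6 → 1.3 → 1 → 0.8 → 0.6 — count the steps: 9 third-stops = 3 stops.

3 stops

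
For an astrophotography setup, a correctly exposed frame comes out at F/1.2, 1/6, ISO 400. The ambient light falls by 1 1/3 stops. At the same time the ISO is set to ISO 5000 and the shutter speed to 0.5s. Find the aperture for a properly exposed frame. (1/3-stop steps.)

f/5

Scene light: 1 1/3 stops darker.
ISO: 400 → 500 → 640 → 800 → 1000 → 1250 → 1600 → 2000 → 2500 → 3200 → 4000 → 5000 — 3 2/3 stops raised (brighter).
Shutter speed: 1/6 → 1/5 → 1/4 → 0.3 → 0.4 → 0.5 — 1 2/3 stops slower (brighter).
Net so far: 4 stops brighter. Aperture: f/1.2 → f/1.4 → f/1.6 → f/1.8 → f/2 → f/2.2 → f/2.5 → f/2.8 → f/3.2 → f/3.5 → f/4 → f/4.5 → f/5.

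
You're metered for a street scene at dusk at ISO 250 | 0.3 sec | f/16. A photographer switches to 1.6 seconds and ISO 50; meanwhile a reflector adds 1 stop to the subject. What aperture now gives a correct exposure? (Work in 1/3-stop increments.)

Scene light: 1 stop brighter.
Shutter speed: 0.3 → 0.4 → 0.5 → 0.6 → 0.8 → 1 → 1.3 → 1.6 — 2 1/3 stops longer (brighter).
ISO: 250 → 200 → 160 → 125 → 100 → 80 → 64 → 50 — 2 1/3 stops lower (darker).
Net so far: 1 stop brighter. Aperture: f/16 → f/18 → f/20 → f/22.

f/22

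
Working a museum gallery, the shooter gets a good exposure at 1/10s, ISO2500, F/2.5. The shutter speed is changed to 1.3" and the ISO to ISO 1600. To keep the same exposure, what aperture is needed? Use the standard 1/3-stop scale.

Shutter speed: 1/10 → 1/8 → 1/6 → 1/5 → 1/4 → 0.3 → 0.4 → 0.5 → 0.6 → 0.8 → 1 → 1.3 — 3 2/3 stops slower (brighter).
ISO: 2500 → 2000 → 1600 — 2/3 stop lower (darker).
Net change so far: 3 stops brighter. Offset with the aperture: f/2.5 → f/2.8 → f/3.2 → f/3.5 → f/4 → f/4.5 → f/5 → f/5.6 → f/6.3 → f/7.1.

f/7.1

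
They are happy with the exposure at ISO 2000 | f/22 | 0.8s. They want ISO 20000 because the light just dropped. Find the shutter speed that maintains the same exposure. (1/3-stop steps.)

ISO: 2000 → 2500 → 3200 → 4000 → 5000 → 6400 → 8000 → 10000 → 12800 → 16000 → 20000 — 3 1/3 stops raised (brighter).
Need 3 1/3 stops darker from the shutter speed: 0.8 → 0.6 → 0.5 → 0.4 → 0.3 → 1/4 → 1/5 → 1/6 → 1/8 → 1/10 → 1/13.

1/13s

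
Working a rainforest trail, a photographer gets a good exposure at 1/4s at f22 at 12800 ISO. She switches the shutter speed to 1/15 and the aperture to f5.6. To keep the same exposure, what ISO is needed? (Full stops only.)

Shutter speed: 1/4 → 1/8 → 1/15 — 2 stops shorter (darker).
Aperture: f/22 → f/16 → f/11 → f/8 → f/5.6 — 4 stops larger aperture (brighter).
Net change so far: 2 stops brighter. Offset with the ISO: 12800 → 6400 → 3200.

ISO 3200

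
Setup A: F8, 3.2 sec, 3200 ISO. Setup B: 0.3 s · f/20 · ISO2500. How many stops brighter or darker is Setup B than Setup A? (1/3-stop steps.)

6 1/3 stops darker

Aperture: f/8 → f/9 → f/10 → f/11 → f/13 → f/14 → f/16 → f/18 → f/20 — 2 2/3 stops stopped down (darker).
Shutter speed: 3.2 → 2.5 → 2 → 1.6 → 1.3 → 1 → 0.8 → 0.6 → 0.5 → 0.4 → 0.3 — 3 1/3 stops shorter (darker).
ISO: 3200 → 2500 — 1/3 stop lower (darker).
Net: −2 2/3 −3 1/3 −1/3 = −6 1/3 stops.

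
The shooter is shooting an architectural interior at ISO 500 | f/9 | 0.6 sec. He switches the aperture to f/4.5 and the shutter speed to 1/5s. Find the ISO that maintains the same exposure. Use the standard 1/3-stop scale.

ISO 400

Aperture: f/9 → f/8 → f/7.1 → f/6.3 → f/5.6 → f/5 → f/4.5 — 2 stops opened up (brighter).
Shutter speed: 0.6 → 0.5 → 0.4 → 0.3 → 1/4 → 1/5 — 1 2/3 stops faster (darker).
Net change so far: 1/3 stop brighter. Offset with the ISO: 500 → 400.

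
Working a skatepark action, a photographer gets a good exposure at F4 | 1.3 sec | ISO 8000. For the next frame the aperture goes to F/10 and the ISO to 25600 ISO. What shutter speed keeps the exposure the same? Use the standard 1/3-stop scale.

Aperture: f/4 → f/4.5 → f/5 → f/5.6 → f/6.3 → f/7.1 → f/8 → f/9 → f/10 — 2 2/3 stops narrower (darker).
ISO: 8000 → 10000 → 12800 → 16000 → 20000 → 25600 — 1 2/3 stops raised (brighter).
Net change so far: 1 stop darker. Offset with the shutter speed: 1.3 → 1.6 → 2 → 2.5.

2.5 s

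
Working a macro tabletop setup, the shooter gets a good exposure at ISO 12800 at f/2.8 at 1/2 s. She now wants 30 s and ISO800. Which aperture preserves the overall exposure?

Shutter speed: 1/2 → 1 → 2 → 4 → 8 → 15 → 30 — 6 stops slower (brighter).
ISO: 12800 → 6400 → 3200 → 1600 → 800 — 4 stops dropped (darker).
Net change so far: 2 stops brighter. Offset with the aperture: f/2.8 → f/4 → f/5.6.

f/5.6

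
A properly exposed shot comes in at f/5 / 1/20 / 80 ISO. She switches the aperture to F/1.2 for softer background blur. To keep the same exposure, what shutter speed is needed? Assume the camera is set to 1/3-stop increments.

1/320s

Aperture: f/5 → f/4.5 → f/4 → f/3.5 → f/3.2 → f/2.8 → f/2.5 → f/2.2 → f/2 → f/1.8 → f/1.6 → f/1.4 → f/1.2 — 4 stops opened up (brighter).
Need 4 stops darker from the shutter speed: 1/20 → 1/25 → 1/30 → 1/40 → 1/50 → 1/60 → 1/80 → 1/100 → 1/125 → 1/160 → 1/200 → 1/250 → 1/320.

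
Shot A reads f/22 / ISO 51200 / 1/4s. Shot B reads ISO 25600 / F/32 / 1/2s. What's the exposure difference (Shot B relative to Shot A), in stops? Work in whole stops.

Aperture: f/22 → f/32 — 1 stop smaller aperture (darker).
Shutter speed: 1/4 → 1/2 — 1 stop slower (brighter).
ISO: 51200 → 25600 — 1 stop lower (darker).
Net: −1 +1 −1 = −1 stop.

1 stop darker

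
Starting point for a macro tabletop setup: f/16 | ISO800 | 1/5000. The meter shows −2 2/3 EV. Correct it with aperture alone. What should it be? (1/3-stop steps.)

f/6.3

Underexposed by 2 2/3 stops → need 2 2/3 stops brighter.
Aperture: f/16 → f/14 → f/13 → f/11 → f/10 → f/9 → f/8 → f/7.1 → f/6.3.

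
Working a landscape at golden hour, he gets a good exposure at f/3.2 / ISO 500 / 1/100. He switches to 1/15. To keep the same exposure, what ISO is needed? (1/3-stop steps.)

Shutter speed: 1/100 → 1/80 → 1/60 → 1/50 → 1/40 → 1/30 → 1/25 → 1/20 → 1/15 — 2 2/3 stops longer (brighter).
Need 2 2/3 stops darker from the ISO: 500 → 400 → 320 → 250 → 200 → 160 → 125 → 100 → 80.

ISO 80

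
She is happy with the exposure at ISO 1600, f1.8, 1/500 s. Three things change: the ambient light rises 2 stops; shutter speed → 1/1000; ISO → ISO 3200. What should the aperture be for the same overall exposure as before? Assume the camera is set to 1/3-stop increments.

f/3.5

Scene light: 2 stops brighter.
Shutter speed: 1/500 → 1/640 → 1/800 → 1/1000 — 1 stop faster (darker).
ISO: 1600 → 2000 → 2500 → 3200 — 1 stop higher (brighter).
Net so far: 2 stops brighter. Aperture: f/1.8 → f/2 → f/2.2 → f/2.5 → f/2.8 → f/3.2 → f/3.5.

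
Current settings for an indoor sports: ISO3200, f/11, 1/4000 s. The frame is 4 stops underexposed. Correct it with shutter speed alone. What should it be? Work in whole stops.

Underexposed by 4 stops → need 4 stops brighter.
Shutter speed: 1/4000 → 1/2000 → 1/1000 → 1/500 → 1/250.

1/250s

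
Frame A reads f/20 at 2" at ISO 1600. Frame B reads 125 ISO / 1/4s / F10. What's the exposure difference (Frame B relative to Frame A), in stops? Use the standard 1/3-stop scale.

Aperture: f/20 → f/18 → f/16 → f/14 → f/13 → f/11 → f/10 — 2 stops larger aperture (brighter).
Shutter speed: 2 → 1.6 → 1.3 → 1 → 0.8 → 0.6 → 0.5 → 0.4 → 0.3 → 1/4 — 3 stops shorter (darker).
ISO: 1600 → 1250 → 1000 → 800 → 640 → 500 → 400 → 320 → 250 → 200 → 160 → 125 — 3 2/3 stops lower (darker).
Net: +2 −3 −3 2/3 = −4 2/3 stops.

4 2/3 stops darker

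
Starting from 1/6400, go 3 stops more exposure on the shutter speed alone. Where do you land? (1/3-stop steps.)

Shutter speed: 1/6400 → 1/5000 → 1/4000 → 1/3200 → 1/2500 → 1/2000 → 1/1600 → 1/1250 → 1/1000 → 1/800 — 3 stops slower (brighter).

1/800s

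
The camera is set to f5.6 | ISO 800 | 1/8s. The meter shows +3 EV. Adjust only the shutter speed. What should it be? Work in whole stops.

1/60s

Overexposed by 3 stops → need 3 stops darker.
Shutter speed: 1/8 → 1/15 → 1/30 → 1/60.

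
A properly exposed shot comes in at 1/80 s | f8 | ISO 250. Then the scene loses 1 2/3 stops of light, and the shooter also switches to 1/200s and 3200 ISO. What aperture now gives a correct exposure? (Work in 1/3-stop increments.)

f/10

Scene light: 1 2/3 stops darker.
Shutter speed: 1/80 → 1/100 → 1/125 → 1/160 → 1/200 — 1 1/3 stops shorter (darker).
ISO: 250 → 320 → 400 → 500 → 640 → 800 → 1000 → 1250 → 1600 → 2000 → 2500 → 3200 — 3 2/3 stops higher (brighter).
Net so far: 2/3 stop brighter. Aperture: f/8 → f/9 → f/10.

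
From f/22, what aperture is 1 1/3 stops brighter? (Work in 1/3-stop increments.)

Aperture: f/22 → f/20 → f/18 → f/16 → f/14 — 1 1/3 stops larger aperture (brighter).

f/14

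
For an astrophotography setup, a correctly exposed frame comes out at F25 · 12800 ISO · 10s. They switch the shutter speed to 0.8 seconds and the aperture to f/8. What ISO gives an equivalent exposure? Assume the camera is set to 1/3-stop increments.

Shutter speed: 10 → 8 → 6 → 5 → 4 → 3.2 → 2.5 → 2 → 1.6 → 1.3 → 1 → 0.8 — 3 2/3 stops faster (darker).
Aperture: f/25 → f/22 → f/20 → f/18 → f/16 → f/14 → f/13 → f/11 → f/10 → f/9 → f/8 — 3 1/3 stops wider (brighter).
Net change so far: 1/3 stop darker. Offset with the ISO: 12800 → 16000.

ISO 16000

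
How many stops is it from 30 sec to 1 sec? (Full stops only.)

30 → 15 → 8 → 4 → 2 → 1 — count the steps: 5 stops.

5 stops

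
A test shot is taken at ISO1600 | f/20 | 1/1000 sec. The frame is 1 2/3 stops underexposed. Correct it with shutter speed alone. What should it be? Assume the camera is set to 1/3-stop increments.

1/320s

Underexposed by 1 2/3 stops → need 1 2/3 stops brighter.
Shutter speed: 1/1000 → 1/800 → 1/640 → 1/500 → 1/400 → 1/320.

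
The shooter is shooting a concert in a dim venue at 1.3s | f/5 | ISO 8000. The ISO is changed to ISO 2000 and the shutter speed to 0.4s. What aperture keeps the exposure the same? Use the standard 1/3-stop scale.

f/1.4

ISO: 8000 → 6400 → 5000 → 4000 → 3200 → 2500 → 2000 — 2 stops dropped (darker).
Shutter speed: 1.3 → 1 → 0.8 → 0.6 → 0.5 → 0.4 — 1 2/3 stops shorter (darker).
Net change so far: 3 2/3 stops darker. Offset with the aperture: f/5 → f/4.5 → f/4 → f/3.5 → f/3.2 → f/2.8 → f/2.5 → f/2.2 → f/2 → f/1.8 → f/1.6 → f/1.4.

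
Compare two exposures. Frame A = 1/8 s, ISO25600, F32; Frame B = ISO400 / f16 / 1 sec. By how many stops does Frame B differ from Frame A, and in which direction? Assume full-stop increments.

Aperture: f/32 → f/22 → f/16 — 2 stops larger aperture (brighter).
Shutter speed: 1/8 → 1/4 → 1/2 → 1 — 3 stops longer (brighter).
ISO: 25600 → 12800 → 6400 → 3200 → 1600 → 800 → 400 — 6 stops lower (darker).
Net: +2 +3 −6 = −1 stop.

1 stop darker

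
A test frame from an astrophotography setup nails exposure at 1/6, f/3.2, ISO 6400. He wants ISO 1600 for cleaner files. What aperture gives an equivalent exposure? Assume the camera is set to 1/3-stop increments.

ISO: 6400 → 5000 → 4000 → 3200 → 2500 → 2000 → 1600 — 2 stops lower (darker).
Need 2 stops brighter from the aperture: f/3.2 → f/2.8 → f/2.5 → f/2.2 → f/2 → f/1.8 → f/1.6.

f/1.6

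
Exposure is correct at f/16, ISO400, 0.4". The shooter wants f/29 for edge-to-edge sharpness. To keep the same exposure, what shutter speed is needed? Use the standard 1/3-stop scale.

1.3 s

Aperture: f/16 → f/18 → f/20 → f/22 → f/25 → f/29 — 1 2/3 stops smaller aperture (darker).
Need 1 2/3 stops brighter from the shutter speed: 0.4 → 0.5 → 0.6 → 0.8 → 1 → 1.3.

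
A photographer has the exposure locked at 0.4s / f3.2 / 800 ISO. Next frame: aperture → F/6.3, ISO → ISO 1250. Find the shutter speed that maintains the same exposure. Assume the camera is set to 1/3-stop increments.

1 s

Aperture: f/3.2 → f/3.5 → f/4 → f/4.5 → f/5 → f/5.6 → f/6.3 — 2 stops smaller aperture (darker).
ISO: 800 → 1000 → 1250 — 2/3 stop raised (brighter).
Net change so far: 1 1/3 stops darker. Offset with the shutter speed: 0.4 → 0.5 → 0.6 → 0.8 → 1.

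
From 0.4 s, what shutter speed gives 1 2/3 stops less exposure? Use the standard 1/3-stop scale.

Shutter speed: 0.4 → 0.3 → 1/4 → 1/5 → 1/6 → 1/8 — 1 2/3 stops faster (darker).

1/8s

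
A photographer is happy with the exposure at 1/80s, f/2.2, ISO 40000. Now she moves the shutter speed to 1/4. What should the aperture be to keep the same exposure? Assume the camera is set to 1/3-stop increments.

Shutter speed: 1/80 → 1/60 → 1/50 → 1/40 → 1/30 → 1/25 → 1/20 → 1/15 → 1/13 → 1/10 → 1/8 → 1/6 → 1/5 → 1/4 — 4 1/3 stops longer (brighter).
Need 4 1/3 stops darker from the aperture: f/2.2 → f/2.5 → f/2.8 → f/3.2 → f/3.5 → f/4 → f/4.5 → f/5 → f/5.6 → f/6.3 → f/7.1 → f/8 → f/9 → f/10.

f/10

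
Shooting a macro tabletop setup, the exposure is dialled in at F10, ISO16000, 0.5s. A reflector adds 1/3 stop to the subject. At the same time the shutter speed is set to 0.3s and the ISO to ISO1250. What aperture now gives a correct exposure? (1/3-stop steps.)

f/2.5

Scene light: 1/3 stop brighter.
Shutter speed: 0.5 → 0.4 → 0.3 — 2/3 stop faster (darker).
ISO: 16000 → 12800 → 10000 → 8000 → 6400 → 5000 → 4000 → 3200 → 2500 → 2000 → 1600 → 1250 — 3 2/3 stops dropped (darker).
Net so far: 4 stops darker. Aperture: f/10 → f/9 → f/8 → f/7.1 → f/6.3 → f/5.6 → f/5 → f/4.5 → f/4 → f/3.5 → f/3.2 → f/2.8 → f/2.5.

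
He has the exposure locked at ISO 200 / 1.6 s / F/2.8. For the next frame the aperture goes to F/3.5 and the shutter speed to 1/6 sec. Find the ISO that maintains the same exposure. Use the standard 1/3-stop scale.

Aperture: f/2.8 → f/3.2 → f/3.5 — 2/3 stop narrower (darker).
Shutter speed: 1.6 → 1.3 → 1 → 0.8 → 0.6 → 0.5 → 0.4 → 0.3 → 1/4 → 1/5 → 1/6 — 3 1/3 stops shorter (darker).
Net change so far: 4 stops darker. Offset with the ISO: 200 → 250 → 320 → 400 → 500 → 640 → 800 → 1000 → 1250 → 1600 → 2000 → 2500 → 3200.

ISO 3200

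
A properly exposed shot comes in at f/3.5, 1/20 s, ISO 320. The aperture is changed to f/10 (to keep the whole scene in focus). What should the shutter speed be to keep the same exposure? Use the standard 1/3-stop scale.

0.4 s

Aperture: f/3.5 → f/4 → f/4.5 → f/5 → f/5.6 → f/6.3 → f/7.1 → f/8 → f/9 → f/10 — 3 stops stopped down (darker).
Need 3 stops brighter from the shutter speed: 1/20 → 1/15 → 1/13 → 1/10 → 1/8 → 1/6 → 1/5 → 1/4 → 0.3 → 0.4.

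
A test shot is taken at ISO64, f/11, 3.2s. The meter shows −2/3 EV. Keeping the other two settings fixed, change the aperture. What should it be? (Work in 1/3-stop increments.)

f/9

Underexposed by 2/3 stop → need 2/3 stop brighter.
Aperture: f/11 → f/10 → f/9.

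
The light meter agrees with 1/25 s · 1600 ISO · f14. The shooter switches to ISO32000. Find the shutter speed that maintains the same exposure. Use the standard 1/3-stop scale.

ISO: 1600 → 2000 → 2500 → 3200 → 4000 → 5000 → 6400 → 8000 → 10000 → 12800 → 16000 → 20000 → 25600 → 32000 — 4 1/3 stops higher (brighter).
Need 4 1/3 stops darker from the shutter speed: 1/25 → 1/30 → 1/40 → 1/50 → 1/60 → 1/80 → 1/100 → 1/125 → 1/160 → 1/200 → 1/250 → 1/320 → 1/400 → 1/500.

1/500s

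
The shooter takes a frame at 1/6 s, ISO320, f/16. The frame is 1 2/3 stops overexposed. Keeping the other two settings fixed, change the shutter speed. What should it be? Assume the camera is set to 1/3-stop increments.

Overexposed by 1 2/3 stops → need 1 2/3 stops darker.
Shutter speed: 1/6 → 1/8 → 1/10 → 1/13 → 1/15 → 1/20.

1/20s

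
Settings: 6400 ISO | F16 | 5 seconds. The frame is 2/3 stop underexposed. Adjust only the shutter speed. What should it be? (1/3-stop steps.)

8 s

Underexposed by 2/3 stop → need 2/3 stop brighter.
Shutter speed: 5 → 6 → 8.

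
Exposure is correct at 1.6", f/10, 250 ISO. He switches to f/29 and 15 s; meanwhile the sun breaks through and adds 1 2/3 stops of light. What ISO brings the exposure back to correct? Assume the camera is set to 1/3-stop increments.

ISO 64

Scene light: 1 2/3 stops brighter.
Aperture: f/10 → f/11 → f/13 → f/14 → f/16 → f/18 → f/20 → f/22 → f/25 → f/29 — 3 stops narrower (darker).
Shutter speed: 1.6 → 2 → 2.5 → 3.2 → 4 → 5 → 6 → 8 → 10 → 13 → 15 — 3 1/3 stops slower (brighter).
Net so far: 2 stops brighter. ISO: 250 → 200 → 160 → 125 → 100 → 80 → 64.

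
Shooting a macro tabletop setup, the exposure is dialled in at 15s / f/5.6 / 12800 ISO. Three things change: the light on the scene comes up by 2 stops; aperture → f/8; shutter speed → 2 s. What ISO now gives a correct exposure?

Scene light: 2 stops brighter.
Aperture: f/5.6 → f/8 — 1 stop smaller aperture (darker).
Shutter speed: 15 → 8 → 4 → 2 — 3 stops faster (darker).
Net so far: 2 stops darker. ISO: 12800 → 25600 → 51200.

ISO 51200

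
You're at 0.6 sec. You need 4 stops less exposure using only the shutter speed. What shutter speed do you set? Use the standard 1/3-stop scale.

1/25s

Shutter speed: 0.6 → 0.5 → 0.4 → 0.3 → 1/4 → 1/5 → 1/6 → 1/8 → 1/10 → 1/13 → 1/15 → 1/20 → 1/25 — 4 stops shorter (darker).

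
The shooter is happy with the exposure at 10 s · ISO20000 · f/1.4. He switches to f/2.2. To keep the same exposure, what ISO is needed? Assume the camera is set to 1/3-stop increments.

Aperture: f/1.4 → f/1.6 → f/1.8 → f/2 → f/2.2 — 1 1/3 stops stopped down (darker).
Need 1 1/3 stops brighter from the ISO: 20000 → 25600 → 32000 → 40000 → 51200.

ISO 51200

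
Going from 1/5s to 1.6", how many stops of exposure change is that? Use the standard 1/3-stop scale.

1/5 → 1/4 → 0.3 → 0.4 → 0.5 → 0.6 → 0.8 → 1 → 1.3 → 1.6 — count the steps: 9 third-stops = 3 stops.

3 stops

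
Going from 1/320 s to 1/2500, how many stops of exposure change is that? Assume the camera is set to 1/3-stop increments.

3 stops

1/320 → 1/400 → 1/500 → 1/640 → 1/800 → 1/1000 → 1/1250 → 1/1600 → 1/2000 → 1/2500 — count the steps: 9 third-stops = 3 stops.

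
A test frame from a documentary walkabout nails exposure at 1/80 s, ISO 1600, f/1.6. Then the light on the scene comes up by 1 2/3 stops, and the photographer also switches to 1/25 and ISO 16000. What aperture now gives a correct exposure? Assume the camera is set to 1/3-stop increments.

Scene light: 1 2/3 stops brighter.
Shutter speed: 1/80 → 1/60 → 1/50 → 1/40 → 1/30 → 1/25 — 1 2/3 stops longer (brighter).
ISO: 1600 → 2000 → 2500 → 3200 → 4000 → 5000 → 6400 → 8000 → 10000 → 12800 → 16000 — 3 1/3 stops raised (brighter).
Net so far: 6 2/3 stops brighter. Aperture: f/1.6 → f/1.8 → f/2 → f/2.2 → f/2.5 → f/2.8 → f/3.2 → f/3.5 → f/4 → f/4.5 → f/5 → f/5.6 → f/6.3 → f/7.1 → f/8 → f/9 → f/10 → f/11 → f/13 → f/14 → f/16.

f/16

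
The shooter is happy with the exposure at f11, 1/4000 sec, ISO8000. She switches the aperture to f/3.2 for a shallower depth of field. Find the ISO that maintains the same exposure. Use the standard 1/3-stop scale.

ISO 640

Aperture: f/11 → f/10 → f/9 → f/8 → f/7.1 → f/6.3 → f/5.6 → f/5 → f/4.5 → f/4 → f/3.5 → f/3.2 — 3 2/3 stops larger aperture (brighter).
Need 3 2/3 stops darker from the ISO: 8000 → 6400 → 5000 → 4000 → 3200 → 2500 → 2000 → 1600 → 1250 → 1000 → 800 → 640.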